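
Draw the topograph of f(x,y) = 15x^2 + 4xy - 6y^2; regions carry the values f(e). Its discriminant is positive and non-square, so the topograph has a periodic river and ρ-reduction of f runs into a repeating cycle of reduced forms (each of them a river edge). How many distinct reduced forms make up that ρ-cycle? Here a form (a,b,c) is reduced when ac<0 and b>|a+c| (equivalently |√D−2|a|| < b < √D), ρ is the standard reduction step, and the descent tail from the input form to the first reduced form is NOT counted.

D = 376, ⌊√D⌋ = 19
descent: ρ → (-6,8,13)  [lands on river]
river: ρ → (13,18,-1)
river: ρ → (-1,18,13)
river: ρ → (13,8,-6)
river: ρ → (-6,16,5)
river: ρ → (5,14,-9)
river: ρ → (-9,4,10)
river: ρ → (10,16,-3)
river: ρ → (-3,14,15)
river: ρ → (15,16,-2)
river: ρ → (-2,16,15)
river: ρ → (15,14,-3)
river: ρ → (-3,16,10)
river: ρ → (10,4,-9)
river: ρ → (-9,14,5)
river: ρ → (5,16,-6)
ρ-cycle length = 16 (tail of 1 descent step not counted)

16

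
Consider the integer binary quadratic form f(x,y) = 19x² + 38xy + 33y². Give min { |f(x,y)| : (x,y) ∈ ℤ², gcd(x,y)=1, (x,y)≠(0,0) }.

translate: b→0 (≡38 mod 38), so (19,38,33)→(19,0,14)
flip: (19,0,14)→(14,0,19)
reduced (well bottom): (14,0,19) with a≤c, −a<b≤a
well minimum = a = 14

14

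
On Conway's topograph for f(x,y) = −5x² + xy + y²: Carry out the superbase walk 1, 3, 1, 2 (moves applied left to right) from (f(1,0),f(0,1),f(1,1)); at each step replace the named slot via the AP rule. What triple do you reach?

start (-5,1,-3) = (f(1,0),f(0,1),f(1,1))
replace slot 1: 2·(1+(-3)) − (-5) = 1 → (1,1,-3)
replace slot 3: 2·(1+1) − (-3) = 7 → (1,1,7)
replace slot 1: 2·(1+7) − 1 = 15 → (15,1,7)
replace slot 2: 2·(15+7) − 1 = 43 → (15,43,7)

15,43,7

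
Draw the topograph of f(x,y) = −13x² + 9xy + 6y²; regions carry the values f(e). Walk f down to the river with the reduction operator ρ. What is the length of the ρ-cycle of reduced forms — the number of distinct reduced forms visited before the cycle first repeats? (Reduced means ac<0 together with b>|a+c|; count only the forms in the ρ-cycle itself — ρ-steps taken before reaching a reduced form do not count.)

D = 393, ⌊√D⌋ = 19
river: ρ → (6,15,-7)
river: ρ → (-7,13,8)
river: ρ → (8,19,-1)
river: ρ → (-1,19,8)
river: ρ → (8,13,-7)
river: ρ → (-7,15,6)
river: ρ → (6,9,-13)
river: ρ → (-13,17,2)
river: ρ → (2,19,-4)
river: ρ → (-4,13,14)
river: ρ → (14,15,-3)
river: ρ → (-3,15,14)
river: ρ → (14,13,-4)
river: ρ → (-4,19,2)
river: ρ → (2,17,-13)
river: ρ → (-13,9,6)
ρ-cycle length = 16 (tail of 0 descent steps not counted)

16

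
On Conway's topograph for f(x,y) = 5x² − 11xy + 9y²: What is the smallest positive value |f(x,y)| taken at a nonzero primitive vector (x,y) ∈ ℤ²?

translate: b→-1 (≡-11 mod 10), so (5,-11,9)→(5,-1,3)
flip: (5,-1,3)→(3,1,5)
reduced (well bottom): (3,1,5) with a≤c, −a<b≤a
well minimum = a = 3

3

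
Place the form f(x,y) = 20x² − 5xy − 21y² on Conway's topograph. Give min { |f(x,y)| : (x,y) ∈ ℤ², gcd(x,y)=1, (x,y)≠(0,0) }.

descent: ρ → (-21,5,20)  [lands on river]
river: ρ → (20,35,-6)
river: ρ → (-6,37,14)
river: ρ → (14,19,-24)
river: ρ → (-24,29,9)
river: ρ → (9,25,-30)
river: ρ → (-30,35,4)
river: ρ → (4,37,-21)
closes: descent 1, river 8
min |a| on river = 4

4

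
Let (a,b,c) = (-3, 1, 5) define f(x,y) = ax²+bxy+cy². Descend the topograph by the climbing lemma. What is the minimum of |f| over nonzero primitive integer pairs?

descent: ρ → (5,-1,-3)
descent: ρ → (-3,7,1)  [lands on river]
river: ρ → (1,7,-3)
river: ρ → (-3,5,3)
river: ρ → (3,7,-1)
river: ρ → (-1,7,3)
river: ρ → (3,5,-3)
closes: descent 2, river 6
min |a| on river = 1

1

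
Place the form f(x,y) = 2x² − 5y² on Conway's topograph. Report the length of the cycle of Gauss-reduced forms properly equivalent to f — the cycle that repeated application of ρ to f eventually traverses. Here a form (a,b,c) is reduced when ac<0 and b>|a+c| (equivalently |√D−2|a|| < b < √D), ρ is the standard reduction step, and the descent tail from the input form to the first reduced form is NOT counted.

D = 40, ⌊√D⌋ = 6
descent: ρ → (-5,0,2)
descent: ρ → (2,4,-3)  [lands on river]
river: ρ → (-3,2,3)
river: ρ → (3,4,-2)
river: ρ → (-2,4,3)
river: ρ → (3,2,-3)
river: ρ → (-3,4,2)
ρ-cycle length = 6 (tail of 2 descent steps not counted)

6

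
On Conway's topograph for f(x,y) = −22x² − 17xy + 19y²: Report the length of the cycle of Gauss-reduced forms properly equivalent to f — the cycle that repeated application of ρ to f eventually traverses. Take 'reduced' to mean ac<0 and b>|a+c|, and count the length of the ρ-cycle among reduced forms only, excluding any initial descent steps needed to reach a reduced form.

D = 1961, ⌊√D⌋ = 44
descent: ρ → (19,17,-22)  [lands on river]
river: ρ → (-22,27,14)
river: ρ → (14,29,-20)
river: ρ → (-20,11,23)
river: ρ → (23,35,-8)
river: ρ → (-8,29,35)
river: ρ → (35,41,-2)
river: ρ → (-2,43,14)
river: ρ → (14,41,-5)
river: ρ → (-5,39,22)
river: ρ → (22,5,-22)
river: ρ → (-22,39,5)
river: ρ → (5,41,-14)
river: ρ → (-14,43,2)
river: ρ → (2,41,-35)
river: ρ → (-35,29,8)
river: ρ → (8,35,-23)
river: ρ → (-23,11,20)
river: ρ → (20,29,-14)
river: ρ → (-14,27,22)
river: ρ → (22,17,-19)
river: ρ → (-19,21,20)
river: ρ → (20,19,-20)
river: ρ → (-20,21,19)
ρ-cycle length = 24 (tail of 1 descent step not counted)

24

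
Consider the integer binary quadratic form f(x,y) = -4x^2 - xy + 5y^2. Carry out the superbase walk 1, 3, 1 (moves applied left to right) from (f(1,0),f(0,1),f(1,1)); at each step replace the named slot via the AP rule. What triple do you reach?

start (-4,5,0) = (f(1,0),f(0,1),f(1,1))
replace slot 1: 2·(5+0) − (-4) = 14 → (14,5,0)
replace slot 3: 2·(14+5) − 0 = 38 → (14,5,38)
replace slot 1: 2·(5+38) − 14 = 72 → (72,5,38)

72,5,38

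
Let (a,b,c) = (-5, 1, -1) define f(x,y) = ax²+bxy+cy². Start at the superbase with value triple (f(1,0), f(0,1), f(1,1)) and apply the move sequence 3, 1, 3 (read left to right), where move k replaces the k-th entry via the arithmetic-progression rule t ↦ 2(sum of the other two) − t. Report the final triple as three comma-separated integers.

start (-5,-1,-5) = (f(1,0),f(0,1),f(1,1))
replace slot 3: 2·((-5)+(-1)) − (-5) = -7 → (-5,-1,-7)
replace slot 1: 2·((-1)+(-7)) − (-5) = -11 → (-11,-1,-7)
replace slot 3: 2·((-11)+(-1)) − (-7) = -17 → (-11,-1,-17)

-11,-1,-17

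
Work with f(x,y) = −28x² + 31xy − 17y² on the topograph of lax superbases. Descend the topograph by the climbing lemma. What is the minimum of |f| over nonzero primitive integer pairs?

translate: b→25 (≡-31 mod 56), so (28,-31,17)→(28,25,14)
flip: (28,25,14)→(14,-25,28)
translate: b→3 (≡-25 mod 28), so (14,-25,28)→(14,3,17)
reduced (well bottom): (14,3,17) with a≤c, −a<b≤a
well minimum |f| = |-14| = 14 (negative-definite)

14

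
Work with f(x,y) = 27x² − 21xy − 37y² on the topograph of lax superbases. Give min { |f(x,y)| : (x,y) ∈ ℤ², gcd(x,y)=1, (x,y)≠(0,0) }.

descent: ρ → (-37,21,27)  [lands on river]
river: ρ → (27,33,-31)
river: ρ → (-31,29,29)
river: ρ → (29,29,-31)
river: ρ → (-31,33,27)
river: ρ → (27,21,-37)
river: ρ → (-37,53,11)
river: ρ → (11,57,-27)
river: ρ → (-27,51,17)
river: ρ → (17,51,-27)
river: ρ → (-27,57,11)
river: ρ → (11,53,-37)
closes: descent 1, river 12
min |a| on river = 11

11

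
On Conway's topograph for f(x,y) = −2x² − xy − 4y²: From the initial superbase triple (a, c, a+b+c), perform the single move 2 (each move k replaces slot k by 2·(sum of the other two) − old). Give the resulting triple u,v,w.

start (-2,-4,-7) = (f(1,0),f(0,1),f(1,1))
replace slot 2: 2·((-2)+(-7)) − (-4) = -14 → (-2,-14,-7)

-2,-14,-7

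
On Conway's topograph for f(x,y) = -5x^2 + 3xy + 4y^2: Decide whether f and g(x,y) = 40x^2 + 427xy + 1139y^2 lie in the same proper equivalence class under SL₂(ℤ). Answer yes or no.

D₁ = 89, D₂ = 89
river cycle of f (length 14): (4, 5, -4), (-4, 3, 5), (5, 7, -2), (-2, 9, 1), (1, 9, -2), (-2, 7, 5), (5, 3, -4), (-4, 5, 4), (4, 3, -5), (-5, 7, 2), … (4 more)
river cycle of g (length 14): (4, 5, -4), (-4, 3, 5), (5, 7, -2), (-2, 9, 1), (1, 9, -2), (-2, 7, 5), (5, 3, -4), (-4, 5, 4), (4, 3, -5), (-5, 7, 2), … (4 more)
cycles coincide ⇒ equivalent

yes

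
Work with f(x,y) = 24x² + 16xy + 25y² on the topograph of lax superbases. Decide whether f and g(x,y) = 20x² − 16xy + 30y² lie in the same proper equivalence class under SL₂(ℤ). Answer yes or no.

D₁ = -2144, D₂ = -2144
f: reduced (well bottom): (24,16,25) with a≤c, −a<b≤a
g: reduced (well bottom): (20,-16,30) with a≤c, −a<b≤a
reduced forms (24, 16, 25) vs (20, -16, 30) ⇒ inequivalent

no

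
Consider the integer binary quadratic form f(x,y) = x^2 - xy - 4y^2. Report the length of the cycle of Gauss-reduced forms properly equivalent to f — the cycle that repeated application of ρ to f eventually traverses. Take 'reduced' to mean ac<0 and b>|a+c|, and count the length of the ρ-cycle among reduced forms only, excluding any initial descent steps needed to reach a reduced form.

D = 17, ⌊√D⌋ = 4
descent: ρ → (-4,1,1)
descent: ρ → (1,3,-2)  [lands on river]
river: ρ → (-2,1,2)
river: ρ → (2,3,-1)
river: ρ → (-1,3,2)
river: ρ → (2,1,-2)
river: ρ → (-2,3,1)
ρ-cycle length = 6 (tail of 2 descent steps not counted)

6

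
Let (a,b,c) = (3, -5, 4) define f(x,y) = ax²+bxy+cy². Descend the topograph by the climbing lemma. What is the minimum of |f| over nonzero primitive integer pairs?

translate: b→1 (≡-5 mod 6), so (3,-5,4)→(3,1,2)
flip: (3,1,2)→(2,-1,3)
reduced (well bottom): (2,-1,3) with a≤c, −a<b≤a
well minimum = a = 2

2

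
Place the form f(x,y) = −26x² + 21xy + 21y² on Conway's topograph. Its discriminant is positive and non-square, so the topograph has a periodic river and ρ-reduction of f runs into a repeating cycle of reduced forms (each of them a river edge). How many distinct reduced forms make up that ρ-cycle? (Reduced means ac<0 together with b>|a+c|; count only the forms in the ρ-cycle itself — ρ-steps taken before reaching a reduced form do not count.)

D = 2625, ⌊√D⌋ = 51
river: ρ → (21,21,-26)
river: ρ → (-26,31,16)
river: ρ → (16,33,-24)
river: ρ → (-24,15,25)
river: ρ → (25,35,-14)
river: ρ → (-14,49,4)
river: ρ → (4,47,-26)
river: ρ → (-26,5,25)
river: ρ → (25,45,-6)
river: ρ → (-6,51,1)
river: ρ → (1,51,-6)
river: ρ → (-6,45,25)
river: ρ → (25,5,-26)
river: ρ → (-26,47,4)
river: ρ → (4,49,-14)
river: ρ → (-14,35,25)
river: ρ → (25,15,-24)
river: ρ → (-24,33,16)
river: ρ → (16,31,-26)
river: ρ → (-26,21,21)
ρ-cycle length = 20 (tail of 0 descent steps not counted)

20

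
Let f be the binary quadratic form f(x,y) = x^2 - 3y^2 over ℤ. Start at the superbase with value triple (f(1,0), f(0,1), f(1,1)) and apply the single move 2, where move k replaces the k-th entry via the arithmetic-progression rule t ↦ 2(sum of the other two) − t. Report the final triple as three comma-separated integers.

start (1,-3,-2) = (f(1,0),f(0,1),f(1,1))
replace slot 2: 2·(1+(-2)) − (-3) = 1 → (1,1,-2)

1,1,-2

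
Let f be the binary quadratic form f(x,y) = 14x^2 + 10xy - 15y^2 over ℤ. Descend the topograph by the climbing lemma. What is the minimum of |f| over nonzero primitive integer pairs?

river: ρ → (-15,20,9)
river: ρ → (9,16,-19)
river: ρ → (-19,22,6)
river: ρ → (6,26,-11)
river: ρ → (-11,18,14)
river: ρ → (14,10,-15)
closes: descent 0, river 6
min |a| on river = 6

6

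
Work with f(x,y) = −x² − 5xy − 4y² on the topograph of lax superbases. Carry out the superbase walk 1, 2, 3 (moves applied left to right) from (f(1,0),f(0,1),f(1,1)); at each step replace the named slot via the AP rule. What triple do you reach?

start (-1,-4,-10) = (f(1,0),f(0,1),f(1,1))
replace slot 1: 2·((-4)+(-10)) − (-1) = -27 → (-27,-4,-10)
replace slot 2: 2·((-27)+(-10)) − (-4) = -70 → (-27,-70,-10)
replace slot 3: 2·((-27)+(-70)) − (-10) = -184 → (-27,-70,-184)

-27,-70,-184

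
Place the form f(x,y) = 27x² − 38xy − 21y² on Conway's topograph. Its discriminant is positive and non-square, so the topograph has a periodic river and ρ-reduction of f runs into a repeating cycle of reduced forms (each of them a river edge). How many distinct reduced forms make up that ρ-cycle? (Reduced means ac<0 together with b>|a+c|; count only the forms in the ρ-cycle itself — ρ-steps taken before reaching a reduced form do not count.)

D = 3712, ⌊√D⌋ = 60
descent: ρ → (-21,38,27)  [lands on river]
river: ρ → (27,16,-32)
river: ρ → (-32,48,11)
river: ρ → (11,40,-48)
river: ρ → (-48,56,3)
river: ρ → (3,58,-29)
river: ρ → (-29,58,3)
river: ρ → (3,56,-48)
river: ρ → (-48,40,11)
river: ρ → (11,48,-32)
river: ρ → (-32,16,27)
river: ρ → (27,38,-21)
river: ρ → (-21,46,19)
river: ρ → (19,30,-37)
river: ρ → (-37,44,12)
river: ρ → (12,52,-21)
river: ρ → (-21,32,32)
river: ρ → (32,32,-21)
river: ρ → (-21,52,12)
river: ρ → (12,44,-37)
river: ρ → (-37,30,19)
river: ρ → (19,46,-21)
ρ-cycle length = 22 (tail of 1 descent step not counted)

22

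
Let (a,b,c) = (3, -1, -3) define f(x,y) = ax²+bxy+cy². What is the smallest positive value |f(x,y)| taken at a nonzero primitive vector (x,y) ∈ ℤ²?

descent: ρ → (-3,1,3)  [lands on river]
river: ρ → (3,5,-1)
river: ρ → (-1,5,3)
river: ρ → (3,1,-3)
river: ρ → (-3,5,1)
river: ρ → (1,5,-3)
closes: descent 1, river 6
min |a| on river = 1

1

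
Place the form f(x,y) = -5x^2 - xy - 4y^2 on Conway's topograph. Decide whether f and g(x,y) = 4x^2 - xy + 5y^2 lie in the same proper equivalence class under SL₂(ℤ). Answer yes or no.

D₁ = -79, D₂ = -79
f is negative-definite; reduce −f:
−f: flip: (5,1,4)→(4,-1,5)
−f: reduced (well bottom): (4,-1,5) with a≤c, −a<b≤a
flip sign back: reduced form of f is (-4,1,-5)
g: reduced (well bottom): (4,-1,5) with a≤c, −a<b≤a
reduced forms (-4, 1, -5) vs (4, -1, 5) ⇒ inequivalent

no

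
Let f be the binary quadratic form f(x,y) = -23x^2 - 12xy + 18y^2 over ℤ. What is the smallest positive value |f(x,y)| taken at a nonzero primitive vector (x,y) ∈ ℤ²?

descent: ρ → (18,12,-23)  [lands on river]
river: ρ → (-23,34,7)
river: ρ → (7,36,-18)
river: ρ → (-18,36,7)
river: ρ → (7,34,-23)
river: ρ → (-23,12,18)
river: ρ → (18,24,-17)
river: ρ → (-17,10,25)
river: ρ → (25,40,-2)
river: ρ → (-2,40,25)
river: ρ → (25,10,-17)
river: ρ → (-17,24,18)
closes: descent 1, river 12
min |a| on river = 2

2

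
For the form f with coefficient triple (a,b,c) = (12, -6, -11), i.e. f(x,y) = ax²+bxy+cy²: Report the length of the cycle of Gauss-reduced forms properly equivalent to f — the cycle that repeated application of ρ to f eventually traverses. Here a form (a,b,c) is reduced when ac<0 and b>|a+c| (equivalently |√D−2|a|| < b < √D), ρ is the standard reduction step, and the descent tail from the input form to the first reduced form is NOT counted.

D = 564, ⌊√D⌋ = 23
descent: ρ → (-11,6,12)  [lands on river]
river: ρ → (12,18,-5)
river: ρ → (-5,22,4)
river: ρ → (4,18,-15)
river: ρ → (-15,12,7)
river: ρ → (7,16,-11)
ρ-cycle length = 6 (tail of 1 descent step not counted)

6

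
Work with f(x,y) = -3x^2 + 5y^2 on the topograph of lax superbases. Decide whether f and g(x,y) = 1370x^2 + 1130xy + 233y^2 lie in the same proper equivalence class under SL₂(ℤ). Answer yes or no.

D₁ = 60, D₂ = 60
river cycle of f (length 2): (-3, 6, 2), (2, 6, -3)
river cycle of g (length 2): (-3, 6, 2), (2, 6, -3)
cycles coincide ⇒ equivalent

yes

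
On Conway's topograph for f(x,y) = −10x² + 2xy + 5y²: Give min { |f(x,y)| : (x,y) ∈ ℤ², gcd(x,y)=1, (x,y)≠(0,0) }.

descent: ρ → (5,8,-7)  [lands on river]
river: ρ → (-7,6,6)
river: ρ → (6,6,-7)
river: ρ → (-7,8,5)
river: ρ → (5,12,-3)
river: ρ → (-3,12,5)
closes: descent 1, river 6
min |a| on river = 3

3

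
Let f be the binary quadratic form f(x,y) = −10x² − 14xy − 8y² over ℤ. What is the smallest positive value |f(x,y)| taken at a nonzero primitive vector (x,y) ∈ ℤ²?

translate: b→-6 (≡14 mod 20), so (10,14,8)→(10,-6,4)
flip: (10,-6,4)→(4,6,10)
translate: b→-2 (≡6 mod 8), so (4,6,10)→(4,-2,8)
reduced (well bottom): (4,-2,8) with a≤c, −a<b≤a
well minimum |f| = |-4| = 4 (negative-definite)

4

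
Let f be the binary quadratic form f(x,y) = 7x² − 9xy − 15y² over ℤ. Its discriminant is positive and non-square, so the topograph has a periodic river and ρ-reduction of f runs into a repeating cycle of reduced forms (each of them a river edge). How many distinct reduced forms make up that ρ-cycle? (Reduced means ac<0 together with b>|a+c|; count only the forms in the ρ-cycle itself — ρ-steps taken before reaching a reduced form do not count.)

D = 501, ⌊√D⌋ = 22
descent: ρ → (-15,9,7)  [lands on river]
river: ρ → (7,19,-5)
river: ρ → (-5,21,3)
river: ρ → (3,21,-5)
river: ρ → (-5,19,7)
river: ρ → (7,9,-15)
river: ρ → (-15,21,1)
river: ρ → (1,21,-15)
ρ-cycle length = 8 (tail of 1 descent step not counted)

8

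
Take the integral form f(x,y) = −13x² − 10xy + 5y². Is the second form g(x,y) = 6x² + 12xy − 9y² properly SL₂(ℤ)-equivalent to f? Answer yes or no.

D₁ = 360, D₂ = 360
river cycle of f (length 4): (5, 10, -13), (-13, 16, 2), (2, 16, -13), (-13, 10, 5)
river cycle of g (length 6): (-9, 6, 9), (9, 12, -6), (-6, 12, 9), (9, 6, -9), (-9, 12, 6), (6, 12, -9)
cycles differ ⇒ inequivalent

no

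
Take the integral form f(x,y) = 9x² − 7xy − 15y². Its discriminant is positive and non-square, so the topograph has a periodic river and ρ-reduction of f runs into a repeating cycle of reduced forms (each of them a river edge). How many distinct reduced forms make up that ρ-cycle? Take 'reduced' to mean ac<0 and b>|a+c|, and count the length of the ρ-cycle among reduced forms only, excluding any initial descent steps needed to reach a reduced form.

D = 589, ⌊√D⌋ = 24
descent: ρ → (-15,7,9)  [lands on river]
river: ρ → (9,11,-13)
river: ρ → (-13,15,7)
river: ρ → (7,13,-15)
river: ρ → (-15,17,5)
river: ρ → (5,23,-3)
river: ρ → (-3,19,19)
river: ρ → (19,19,-3)
river: ρ → (-3,23,5)
river: ρ → (5,17,-15)
river: ρ → (-15,13,7)
river: ρ → (7,15,-13)
river: ρ → (-13,11,9)
river: ρ → (9,7,-15)
river: ρ → (-15,23,1)
river: ρ → (1,23,-15)
ρ-cycle length = 16 (tail of 1 descent step not counted)

16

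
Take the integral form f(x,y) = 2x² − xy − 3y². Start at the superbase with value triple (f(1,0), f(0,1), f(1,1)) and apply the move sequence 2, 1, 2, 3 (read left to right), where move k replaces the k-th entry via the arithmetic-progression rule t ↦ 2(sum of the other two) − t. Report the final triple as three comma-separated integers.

start (2,-3,-2) = (f(1,0),f(0,1),f(1,1))
replace slot 2: 2·(2+(-2)) − (-3) = 3 → (2,3,-2)
replace slot 1: 2·(3+(-2)) − 2 = 0 → (0,3,-2)
replace slot 2: 2·(0+(-2)) − 3 = -7 → (0,-7,-2)
replace slot 3: 2·(0+(-7)) − (-2) = -12 → (0,-7,-12)

0,-7,-12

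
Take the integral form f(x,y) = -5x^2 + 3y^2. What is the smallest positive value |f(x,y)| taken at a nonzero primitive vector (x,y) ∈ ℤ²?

descent: ρ → (3,6,-2)  [lands on river]
river: ρ → (-2,6,3)
closes: descent 1, river 2
min |a| on river = 2

2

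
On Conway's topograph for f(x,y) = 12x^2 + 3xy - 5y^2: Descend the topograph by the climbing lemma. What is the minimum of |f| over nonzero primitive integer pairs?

descent: ρ → (-5,7,10)  [lands on river]
river: ρ → (10,13,-2)
river: ρ → (-2,15,3)
river: ρ → (3,15,-2)
river: ρ → (-2,13,10)
river: ρ → (10,7,-5)
river: ρ → (-5,13,4)
river: ρ → (4,11,-8)
river: ρ → (-8,5,7)
river: ρ → (7,9,-6)
river: ρ → (-6,15,1)
river: ρ → (1,15,-6)
river: ρ → (-6,9,7)
river: ρ → (7,5,-8)
river: ρ → (-8,11,4)
river: ρ → (4,13,-5)
closes: descent 1, river 16
min |a| on river = 1

1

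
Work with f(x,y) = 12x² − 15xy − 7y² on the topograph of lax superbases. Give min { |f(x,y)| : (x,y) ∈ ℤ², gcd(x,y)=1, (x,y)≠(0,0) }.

descent: ρ → (-7,15,12)  [lands on river]
river: ρ → (12,9,-10)
river: ρ → (-10,11,11)
river: ρ → (11,11,-10)
river: ρ → (-10,9,12)
river: ρ → (12,15,-7)
river: ρ → (-7,13,14)
river: ρ → (14,15,-6)
river: ρ → (-6,21,5)
river: ρ → (5,19,-10)
river: ρ → (-10,21,3)
river: ρ → (3,21,-10)
river: ρ → (-10,19,5)
river: ρ → (5,21,-6)
river: ρ → (-6,15,14)
river: ρ → (14,13,-7)
closes: descent 1, river 16
min |a| on river = 3

3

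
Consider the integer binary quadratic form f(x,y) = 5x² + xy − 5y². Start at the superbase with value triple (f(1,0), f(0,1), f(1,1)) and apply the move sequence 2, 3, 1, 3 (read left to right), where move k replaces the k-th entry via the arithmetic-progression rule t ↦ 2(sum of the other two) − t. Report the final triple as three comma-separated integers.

start (5,-5,1) = (f(1,0),f(0,1),f(1,1))
replace slot 2: 2·(5+1) − (-5) = 17 → (5,17,1)
replace slot 3: 2·(5+17) − 1 = 43 → (5,17,43)
replace slot 1: 2·(17+43) − 5 = 115 → (115,17,43)
replace slot 3: 2·(115+17) − 43 = 221 → (115,17,221)

115,17,221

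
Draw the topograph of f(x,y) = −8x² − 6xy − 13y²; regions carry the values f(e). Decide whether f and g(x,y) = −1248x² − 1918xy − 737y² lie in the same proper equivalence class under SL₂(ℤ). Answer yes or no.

D₁ = -380, D₂ = -380
f is negative-definite; reduce −f:
−f: reduced (well bottom): (8,6,13) with a≤c, −a<b≤a
flip sign back: reduced form of f is (-8,-6,-13)
g is negative-definite; reduce −g:
−g: translate: b→-578 (≡1918 mod 2496), so (1248,1918,737)→(1248,-578,67)
−g: flip: (1248,-578,67)→(67,578,1248)
−g: translate: b→42 (≡578 mod 134), so (67,578,1248)→(67,42,8)
−g: flip: (67,42,8)→(8,-42,67)
−g: translate: b→6 (≡-42 mod 16), so (8,-42,67)→(8,6,13)
−g: reduced (well bottom): (8,6,13) with a≤c, −a<b≤a
flip sign back: reduced form of g is (-8,-6,-13)
reduced forms (-8, -6, -13) vs (-8, -6, -13) ⇒ equivalent

yes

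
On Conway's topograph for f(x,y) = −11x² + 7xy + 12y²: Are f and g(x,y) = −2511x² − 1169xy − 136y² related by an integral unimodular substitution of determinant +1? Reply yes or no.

D₁ = 577, D₂ = 577
river cycle of f (length 10): (12, 17, -6), (-6, 19, 9), (9, 17, -8), (-8, 15, 11), (11, 7, -12), (-12, 17, 6), (6, 19, -9), (-9, 17, 8), (8, 15, -11), (-11, 7, 12)
river cycle of g (length 10): (-11, 7, 12), (12, 17, -6), (-6, 19, 9), (9, 17, -8), (-8, 15, 11), (11, 7, -12), (-12, 17, 6), (6, 19, -9), (-9, 17, 8), (8, 15, -11)
cycles coincide ⇒ equivalent

yes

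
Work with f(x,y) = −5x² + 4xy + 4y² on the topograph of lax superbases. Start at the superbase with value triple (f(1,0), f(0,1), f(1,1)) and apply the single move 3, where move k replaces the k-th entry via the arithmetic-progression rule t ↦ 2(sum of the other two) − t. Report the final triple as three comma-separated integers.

start (-5,4,3) = (f(1,0),f(0,1),f(1,1))
replace slot 3: 2·((-5)+4) − 3 = -5 → (-5,4,-5)

-5,4,-5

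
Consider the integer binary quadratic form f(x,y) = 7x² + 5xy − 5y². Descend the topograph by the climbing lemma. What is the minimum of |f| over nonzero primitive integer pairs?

river: ρ → (-5,5,7)
river: ρ → (7,9,-3)
river: ρ → (-3,9,7)
river: ρ → (7,5,-5)
closes: descent 0, river 4
min |a| on river = 3

3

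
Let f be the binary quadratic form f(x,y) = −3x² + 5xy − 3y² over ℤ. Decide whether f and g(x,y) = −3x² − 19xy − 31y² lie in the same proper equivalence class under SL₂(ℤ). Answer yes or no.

D₁ = -11, D₂ = -11
f is negative-definite; reduce −f:
−f: translate: b→1 (≡-5 mod 6), so (3,-5,3)→(3,1,1)
−f: flip: (3,1,1)→(1,-1,3)
−f: translate: b→1 (≡-1 mod 2), so (1,-1,3)→(1,1,3)
−f: reduced (well bottom): (1,1,3) with a≤c, −a<b≤a
flip sign back: reduced form of f is (-1,-1,-3)
g is negative-definite; reduce −g:
−g: translate: b→1 (≡19 mod 6), so (3,19,31)→(3,1,1)
−g: flip: (3,1,1)→(1,-1,3)
−g: translate: b→1 (≡-1 mod 2), so (1,-1,3)→(1,1,3)
−g: reduced (well bottom): (1,1,3) with a≤c, −a<b≤a
flip sign back: reduced form of g is (-1,-1,-3)
reduced forms (-1, -1, -3) vs (-1, -1, -3) ⇒ equivalent

yes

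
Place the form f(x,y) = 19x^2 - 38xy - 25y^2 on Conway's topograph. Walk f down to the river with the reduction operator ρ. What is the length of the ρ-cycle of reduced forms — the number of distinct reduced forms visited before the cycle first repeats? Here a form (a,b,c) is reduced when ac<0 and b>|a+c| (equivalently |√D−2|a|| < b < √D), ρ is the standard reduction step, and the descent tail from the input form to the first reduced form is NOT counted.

D = 3344, ⌊√D⌋ = 57
descent: ρ → (-25,38,19)  [lands on river]
river: ρ → (19,38,-25)
river: ρ → (-25,12,32)
river: ρ → (32,52,-5)
river: ρ → (-5,48,52)
river: ρ → (52,56,-1)
river: ρ → (-1,56,52)
river: ρ → (52,48,-5)
river: ρ → (-5,52,32)
river: ρ → (32,12,-25)
ρ-cycle length = 10 (tail of 1 descent step not counted)

10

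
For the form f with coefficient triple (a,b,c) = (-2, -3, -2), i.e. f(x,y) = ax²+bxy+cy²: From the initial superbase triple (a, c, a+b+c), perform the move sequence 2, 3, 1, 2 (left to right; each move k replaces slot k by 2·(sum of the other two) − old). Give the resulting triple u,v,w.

start (-2,-2,-7) = (f(1,0),f(0,1),f(1,1))
replace slot 2: 2·((-2)+(-7)) − (-2) = -16 → (-2,-16,-7)
replace slot 3: 2·((-2)+(-16)) − (-7) = -29 → (-2,-16,-29)
replace slot 1: 2·((-16)+(-29)) − (-2) = -88 → (-88,-16,-29)
replace slot 2: 2·((-88)+(-29)) − (-16) = -218 → (-88,-218,-29)

-88,-218,-29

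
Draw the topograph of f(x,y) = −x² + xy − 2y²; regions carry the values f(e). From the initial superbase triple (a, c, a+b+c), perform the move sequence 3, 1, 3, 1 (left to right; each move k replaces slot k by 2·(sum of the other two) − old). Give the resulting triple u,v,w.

start (-1,-2,-2) = (f(1,0),f(0,1),f(1,1))
replace slot 3: 2·((-1)+(-2)) − (-2) = -4 → (-1,-2,-4)
replace slot 1: 2·((-2)+(-4)) − (-1) = -11 → (-11,-2,-4)
replace slot 3: 2·((-11)+(-2)) − (-4) = -22 → (-11,-2,-22)
replace slot 1: 2·((-2)+(-22)) − (-11) = -37 → (-37,-2,-22)

-37,-2,-22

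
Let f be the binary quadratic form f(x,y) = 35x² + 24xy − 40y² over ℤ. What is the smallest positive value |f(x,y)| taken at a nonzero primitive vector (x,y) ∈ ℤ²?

river: ρ → (-40,56,19)
river: ρ → (19,58,-37)
river: ρ → (-37,16,40)
river: ρ → (40,64,-13)
river: ρ → (-13,66,35)
river: ρ → (35,74,-5)
river: ρ → (-5,76,20)
river: ρ → (20,44,-53)
river: ρ → (-53,62,11)
river: ρ → (11,70,-29)
river: ρ → (-29,46,35)
river: ρ → (35,24,-40)
closes: descent 0, river 12
min |a| on river = 5

5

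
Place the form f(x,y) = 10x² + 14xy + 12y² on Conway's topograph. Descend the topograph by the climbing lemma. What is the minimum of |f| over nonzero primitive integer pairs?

translate: b→-6 (≡14 mod 20), so (10,14,12)→(10,-6,8)
flip: (10,-6,8)→(8,6,10)
reduced (well bottom): (8,6,10) with a≤c, −a<b≤a
well minimum = a = 8

8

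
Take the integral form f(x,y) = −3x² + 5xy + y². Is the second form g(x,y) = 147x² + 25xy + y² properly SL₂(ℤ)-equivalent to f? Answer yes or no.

D₁ = 37, D₂ = 37
river cycle of f (length 6): (1, 5, -3), (-3, 1, 3), (3, 5, -1), (-1, 5, 3), (3, 1, -3), (-3, 5, 1)
river cycle of g (length 6): (1, 5, -3), (-3, 1, 3), (3, 5, -1), (-1, 5, 3), (3, 1, -3), (-3, 5, 1)
cycles coincide ⇒ equivalent

yes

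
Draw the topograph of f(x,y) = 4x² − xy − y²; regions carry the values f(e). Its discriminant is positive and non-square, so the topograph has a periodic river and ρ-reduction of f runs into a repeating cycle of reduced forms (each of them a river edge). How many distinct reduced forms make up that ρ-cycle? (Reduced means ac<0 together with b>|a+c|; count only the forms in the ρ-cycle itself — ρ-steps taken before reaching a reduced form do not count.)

D = 17, ⌊√D⌋ = 4
descent: ρ → (-1,3,2)  [lands on river]
river: ρ → (2,1,-2)
river: ρ → (-2,3,1)
river: ρ → (1,3,-2)
river: ρ → (-2,1,2)
river: ρ → (2,3,-1)
ρ-cycle length = 6 (tail of 1 descent step not counted)

6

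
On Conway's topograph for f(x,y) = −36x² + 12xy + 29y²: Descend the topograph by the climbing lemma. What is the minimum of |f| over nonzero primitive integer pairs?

river: ρ → (29,46,-19)
river: ρ → (-19,30,45)
river: ρ → (45,60,-4)
river: ρ → (-4,60,45)
river: ρ → (45,30,-19)
river: ρ → (-19,46,29)
river: ρ → (29,12,-36)
river: ρ → (-36,60,5)
river: ρ → (5,60,-36)
river: ρ → (-36,12,29)
closes: descent 0, river 10
min |a| on river = 4

4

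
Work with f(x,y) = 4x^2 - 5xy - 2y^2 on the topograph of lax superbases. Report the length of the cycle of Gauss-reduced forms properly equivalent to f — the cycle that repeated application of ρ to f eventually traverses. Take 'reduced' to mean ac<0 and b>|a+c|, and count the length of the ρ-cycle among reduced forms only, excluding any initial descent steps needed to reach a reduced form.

D = 57, ⌊√D⌋ = 7
descent: ρ → (-2,5,4)  [lands on river]
river: ρ → (4,3,-3)
river: ρ → (-3,3,4)
river: ρ → (4,5,-2)
river: ρ → (-2,7,1)
river: ρ → (1,7,-2)
ρ-cycle length = 6 (tail of 1 descent step not counted)

6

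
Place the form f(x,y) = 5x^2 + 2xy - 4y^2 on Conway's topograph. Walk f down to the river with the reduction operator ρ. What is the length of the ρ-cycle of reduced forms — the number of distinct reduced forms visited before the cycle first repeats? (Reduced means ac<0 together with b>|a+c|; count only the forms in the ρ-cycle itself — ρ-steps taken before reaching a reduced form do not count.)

D = 84, ⌊√D⌋ = 9
river: ρ → (-4,6,3)
river: ρ → (3,6,-4)
river: ρ → (-4,2,5)
river: ρ → (5,8,-1)
river: ρ → (-1,8,5)
river: ρ → (5,2,-4)
ρ-cycle length = 6 (tail of 0 descent steps not counted)

6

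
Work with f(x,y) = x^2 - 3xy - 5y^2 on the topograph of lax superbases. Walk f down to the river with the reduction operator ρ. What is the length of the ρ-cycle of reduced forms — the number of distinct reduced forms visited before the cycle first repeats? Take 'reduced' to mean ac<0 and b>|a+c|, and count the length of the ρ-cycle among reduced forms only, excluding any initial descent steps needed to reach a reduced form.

D = 29, ⌊√D⌋ = 5
descent: ρ → (-5,3,1)
descent: ρ → (1,5,-1)  [lands on river]
river: ρ → (-1,5,1)
ρ-cycle length = 2 (tail of 2 descent steps not counted)

2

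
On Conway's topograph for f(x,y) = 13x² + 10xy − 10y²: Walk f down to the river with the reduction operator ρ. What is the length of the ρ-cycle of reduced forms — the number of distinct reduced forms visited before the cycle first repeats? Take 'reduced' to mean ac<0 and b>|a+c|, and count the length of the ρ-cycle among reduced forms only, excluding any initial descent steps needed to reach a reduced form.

D = 620, ⌊√D⌋ = 24
river: ρ → (-10,10,13)
river: ρ → (13,16,-7)
river: ρ → (-7,12,17)
river: ρ → (17,22,-2)
river: ρ → (-2,22,17)
river: ρ → (17,12,-7)
river: ρ → (-7,16,13)
river: ρ → (13,10,-10)
ρ-cycle length = 8 (tail of 0 descent steps not counted)

8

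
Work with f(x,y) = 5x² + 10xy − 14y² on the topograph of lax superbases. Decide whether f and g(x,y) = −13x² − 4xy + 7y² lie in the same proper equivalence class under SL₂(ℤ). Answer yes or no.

D₁ = 380, D₂ = 380
river cycle of f (length 4): (-14, 18, 1), (1, 18, -14), (-14, 10, 5), (5, 10, -14)
river cycle of g (length 4): (7, 18, -2), (-2, 18, 7), (7, 10, -10), (-10, 10, 7)
cycles differ ⇒ inequivalent

no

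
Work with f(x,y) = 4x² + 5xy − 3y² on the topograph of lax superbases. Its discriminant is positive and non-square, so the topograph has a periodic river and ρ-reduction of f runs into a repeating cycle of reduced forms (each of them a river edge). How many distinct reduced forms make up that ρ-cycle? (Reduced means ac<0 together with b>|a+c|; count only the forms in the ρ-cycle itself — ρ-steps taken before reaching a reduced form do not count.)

D = 73, ⌊√D⌋ = 8
river: ρ → (-3,7,2)
river: ρ → (2,5,-6)
river: ρ → (-6,7,1)
river: ρ → (1,7,-6)
river: ρ → (-6,5,2)
river: ρ → (2,7,-3)
river: ρ → (-3,5,4)
river: ρ → (4,3,-4)
river: ρ → (-4,5,3)
river: ρ → (3,7,-2)
river: ρ → (-2,5,6)
river: ρ → (6,7,-1)
river: ρ → (-1,7,6)
river: ρ → (6,5,-2)
river: ρ → (-2,7,3)
river: ρ → (3,5,-4)
river: ρ → (-4,3,4)
river: ρ → (4,5,-3)
ρ-cycle length = 18 (tail of 0 descent steps not counted)

18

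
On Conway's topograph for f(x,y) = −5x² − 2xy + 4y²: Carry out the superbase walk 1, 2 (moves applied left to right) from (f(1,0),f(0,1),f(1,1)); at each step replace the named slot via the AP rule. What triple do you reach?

start (-5,4,-3) = (f(1,0),f(0,1),f(1,1))
replace slot 1: 2·(4+(-3)) − (-5) = 7 → (7,4,-3)
replace slot 2: 2·(7+(-3)) − 4 = 4 → (7,4,-3)

7,4,-3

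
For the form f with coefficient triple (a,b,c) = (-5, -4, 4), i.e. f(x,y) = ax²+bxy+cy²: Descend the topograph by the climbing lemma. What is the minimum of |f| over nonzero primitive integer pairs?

descent: ρ → (4,4,-5)  [lands on river]
river: ρ → (-5,6,3)
river: ρ → (3,6,-5)
river: ρ → (-5,4,4)
closes: descent 1, river 4
min |a| on river = 3

3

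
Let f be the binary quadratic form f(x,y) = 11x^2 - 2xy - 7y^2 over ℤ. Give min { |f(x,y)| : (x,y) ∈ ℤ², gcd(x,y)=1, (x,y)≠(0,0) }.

descent: ρ → (-7,16,2)  [lands on river]
river: ρ → (2,16,-7)
river: ρ → (-7,12,6)
river: ρ → (6,12,-7)
closes: descent 1, river 4
min |a| on river = 2

2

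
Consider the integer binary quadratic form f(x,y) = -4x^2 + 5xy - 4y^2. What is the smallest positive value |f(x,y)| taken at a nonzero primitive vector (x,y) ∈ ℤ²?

translate: b→3 (≡-5 mod 8), so (4,-5,4)→(4,3,3)
flip: (4,3,3)→(3,-3,4)
translate: b→3 (≡-3 mod 6), so (3,-3,4)→(3,3,4)
reduced (well bottom): (3,3,4) with a≤c, −a<b≤a
well minimum |f| = |-3| = 3 (negative-definite)

3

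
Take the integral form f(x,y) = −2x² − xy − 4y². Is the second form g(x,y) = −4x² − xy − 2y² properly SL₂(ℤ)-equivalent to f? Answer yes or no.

D₁ = -31, D₂ = -31
f is negative-definite; reduce −f:
−f: reduced (well bottom): (2,1,4) with a≤c, −a<b≤a
flip sign back: reduced form of f is (-2,-1,-4)
g is negative-definite; reduce −g:
−g: flip: (4,1,2)→(2,-1,4)
−g: reduced (well bottom): (2,-1,4) with a≤c, −a<b≤a
flip sign back: reduced form of g is (-2,1,-4)
reduced forms (-2, -1, -4) vs (-2, 1, -4) ⇒ inequivalent

no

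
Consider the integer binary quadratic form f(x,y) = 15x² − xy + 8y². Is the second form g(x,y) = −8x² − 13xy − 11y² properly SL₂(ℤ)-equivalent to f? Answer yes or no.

D₁ = -479, D₂ = -183
discriminants differ ⇒ not SL₂(ℤ)-equivalent

no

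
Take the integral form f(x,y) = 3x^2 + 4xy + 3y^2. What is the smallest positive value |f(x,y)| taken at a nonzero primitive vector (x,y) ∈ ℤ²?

translate: b→-2 (≡4 mod 6), so (3,4,3)→(3,-2,2)
flip: (3,-2,2)→(2,2,3)
reduced (well bottom): (2,2,3) with a≤c, −a<b≤a
well minimum = a = 2

2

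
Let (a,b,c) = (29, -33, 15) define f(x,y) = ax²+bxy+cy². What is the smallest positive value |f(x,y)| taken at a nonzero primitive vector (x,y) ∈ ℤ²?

translate: b→25 (≡-33 mod 58), so (29,-33,15)→(29,25,11)
flip: (29,25,11)→(11,-25,29)
translate: b→-3 (≡-25 mod 22), so (11,-25,29)→(11,-3,15)
reduced (well bottom): (11,-3,15) with a≤c, −a<b≤a
well minimum = a = 11

11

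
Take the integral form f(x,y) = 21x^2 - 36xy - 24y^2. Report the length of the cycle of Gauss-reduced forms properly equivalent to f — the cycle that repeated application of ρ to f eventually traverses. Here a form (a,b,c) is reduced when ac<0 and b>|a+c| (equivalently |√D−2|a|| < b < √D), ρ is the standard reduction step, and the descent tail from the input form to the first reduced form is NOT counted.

D = 3312, ⌊√D⌋ = 57
descent: ρ → (-24,36,21)  [lands on river]
river: ρ → (21,48,-12)
river: ρ → (-12,48,21)
river: ρ → (21,36,-24)
river: ρ → (-24,12,33)
river: ρ → (33,54,-3)
river: ρ → (-3,54,33)
river: ρ → (33,12,-24)
ρ-cycle length = 8 (tail of 1 descent step not counted)

8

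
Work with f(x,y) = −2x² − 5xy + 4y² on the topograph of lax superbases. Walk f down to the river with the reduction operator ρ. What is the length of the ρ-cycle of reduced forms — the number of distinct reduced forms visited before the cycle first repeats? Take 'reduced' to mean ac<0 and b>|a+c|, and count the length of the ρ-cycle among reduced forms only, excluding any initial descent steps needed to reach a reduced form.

D = 57, ⌊√D⌋ = 7
descent: ρ → (4,5,-2)  [lands on river]
river: ρ → (-2,7,1)
river: ρ → (1,7,-2)
river: ρ → (-2,5,4)
river: ρ → (4,3,-3)
river: ρ → (-3,3,4)
ρ-cycle length = 6 (tail of 1 descent step not counted)

6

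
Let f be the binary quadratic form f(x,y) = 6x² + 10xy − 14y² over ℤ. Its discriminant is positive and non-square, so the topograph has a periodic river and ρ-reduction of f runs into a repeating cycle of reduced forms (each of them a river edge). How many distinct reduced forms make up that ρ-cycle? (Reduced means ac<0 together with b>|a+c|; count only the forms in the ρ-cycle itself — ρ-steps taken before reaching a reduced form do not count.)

D = 436, ⌊√D⌋ = 20
river: ρ → (-14,18,2)
river: ρ → (2,18,-14)
river: ρ → (-14,10,6)
river: ρ → (6,14,-10)
river: ρ → (-10,6,10)
river: ρ → (10,14,-6)
river: ρ → (-6,10,14)
river: ρ → (14,18,-2)
river: ρ → (-2,18,14)
river: ρ → (14,10,-6)
river: ρ → (-6,14,10)
river: ρ → (10,6,-10)
river: ρ → (-10,14,6)
river: ρ → (6,10,-14)
ρ-cycle length = 14 (tail of 0 descent steps not counted)

14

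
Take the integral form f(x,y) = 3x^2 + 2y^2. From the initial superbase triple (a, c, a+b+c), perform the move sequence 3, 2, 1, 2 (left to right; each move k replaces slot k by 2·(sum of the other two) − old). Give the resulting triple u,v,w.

start (3,2,5) = (f(1,0),f(0,1),f(1,1))
replace slot 3: 2·(3+2) − 5 = 5 → (3,2,5)
replace slot 2: 2·(3+5) − 2 = 14 → (3,14,5)
replace slot 1: 2·(14+5) − 3 = 35 → (35,14,5)
replace slot 2: 2·(35+5) − 14 = 66 → (35,66,5)

35,66,5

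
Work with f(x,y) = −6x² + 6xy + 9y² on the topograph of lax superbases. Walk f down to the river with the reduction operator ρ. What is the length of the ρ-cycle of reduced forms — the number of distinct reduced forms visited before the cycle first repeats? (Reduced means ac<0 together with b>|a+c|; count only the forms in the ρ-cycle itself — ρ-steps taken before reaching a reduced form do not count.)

D = 252, ⌊√D⌋ = 15
river: ρ → (9,12,-3)
river: ρ → (-3,12,9)
river: ρ → (9,6,-6)
river: ρ → (-6,6,9)
ρ-cycle length = 4 (tail of 0 descent steps not counted)

4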